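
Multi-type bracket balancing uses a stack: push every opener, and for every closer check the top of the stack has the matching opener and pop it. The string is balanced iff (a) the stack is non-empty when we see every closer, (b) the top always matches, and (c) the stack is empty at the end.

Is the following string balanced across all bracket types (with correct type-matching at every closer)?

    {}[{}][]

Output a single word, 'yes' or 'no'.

pos 0: push '{'; stack = {
pos 1: '}' matches '{'; pop; stack = (empty)
pos 2: push '['; stack = [
pos 3: push '{'; stack = [{
pos 4: '}' matches '{'; pop; stack = [
pos 5: ']' matches '['; pop; stack = (empty)
pos 6: push '['; stack = [
pos 7: ']' matches '['; pop; stack = (empty)
end: stack empty → VALID
Verdict: properly nested → yes

Answer: yes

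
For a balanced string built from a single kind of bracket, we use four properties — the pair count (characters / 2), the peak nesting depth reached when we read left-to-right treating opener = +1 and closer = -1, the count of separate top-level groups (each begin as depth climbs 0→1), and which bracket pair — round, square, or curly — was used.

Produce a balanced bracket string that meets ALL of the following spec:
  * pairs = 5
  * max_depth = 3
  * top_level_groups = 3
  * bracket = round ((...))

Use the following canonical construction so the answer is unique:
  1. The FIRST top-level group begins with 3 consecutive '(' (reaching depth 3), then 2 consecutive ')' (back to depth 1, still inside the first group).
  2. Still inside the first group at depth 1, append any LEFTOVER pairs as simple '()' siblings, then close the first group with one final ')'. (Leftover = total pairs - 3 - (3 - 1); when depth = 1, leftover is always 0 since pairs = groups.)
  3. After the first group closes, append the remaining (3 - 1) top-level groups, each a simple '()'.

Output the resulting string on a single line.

Answer: ((()))()()

Derivation:
Spec: pairs=5 depth=3 groups=3
Leftover pairs = 5 - 3 - (3-1) = 0
First group: deep chain of depth 3 + 0 sibling pairs
Remaining 2 groups: simple '()' each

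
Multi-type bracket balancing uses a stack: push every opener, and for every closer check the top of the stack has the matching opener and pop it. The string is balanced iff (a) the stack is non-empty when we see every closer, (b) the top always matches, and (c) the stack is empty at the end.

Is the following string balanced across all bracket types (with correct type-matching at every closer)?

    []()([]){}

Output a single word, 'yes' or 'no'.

pos 0: push '['; stack = [
pos 1: ']' matches '['; pop; stack = (empty)
pos 2: push '('; stack = (
pos 3: ')' matches '('; pop; stack = (empty)
pos 4: push '('; stack = (
pos 5: push '['; stack = ([
pos 6: ']' matches '['; pop; stack = (
pos 7: ')' matches '('; pop; stack = (empty)
pos 8: push '{'; stack = {
pos 9: '}' matches '{'; pop; stack = (empty)
end: stack empty → VALID
Verdict: properly nested → yes

Answer: yes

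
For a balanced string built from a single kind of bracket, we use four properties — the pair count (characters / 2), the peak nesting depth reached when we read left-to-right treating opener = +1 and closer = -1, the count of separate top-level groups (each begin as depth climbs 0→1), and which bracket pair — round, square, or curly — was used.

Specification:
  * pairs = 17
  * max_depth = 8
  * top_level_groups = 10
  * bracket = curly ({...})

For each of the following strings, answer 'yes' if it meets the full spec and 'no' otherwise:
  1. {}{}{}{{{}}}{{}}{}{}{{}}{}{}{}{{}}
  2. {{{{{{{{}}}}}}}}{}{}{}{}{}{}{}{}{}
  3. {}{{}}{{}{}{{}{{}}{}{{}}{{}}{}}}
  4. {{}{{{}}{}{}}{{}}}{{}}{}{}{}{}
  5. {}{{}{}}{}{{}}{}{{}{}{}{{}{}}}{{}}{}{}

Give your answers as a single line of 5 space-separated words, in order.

String 1 '{}{}{}{{{}}}{{}}{}{}{{}}{}{}{}{{}}': depth seq [1 0 1 0 1 0 1 2 3 2 1 0 1 2 1 0 1 0 1 0 1 2 1 0 1 0 1 0 1 0 1 2 1 0]
  -> pairs=17 depth=3 groups=12 -> no
String 2 '{{{{{{{{}}}}}}}}{}{}{}{}{}{}{}{}{}': depth seq [1 2 3 4 5 6 7 8 7 6 5 4 3 2 1 0 1 0 1 0 1 0 1 0 1 0 1 0 1 0 1 0 1 0]
  -> pairs=17 depth=8 groups=10 -> yes
String 3 '{}{{}}{{}{}{{}{{}}{}{{}}{{}}{}}}': depth seq [1 0 1 2 1 0 1 2 1 2 1 2 3 2 3 4 3 2 3 2 3 4 3 2 3 4 3 2 3 2 1 0]
  -> pairs=16 depth=4 groups=3 -> no
String 4 '{{}{{{}}{}{}}{{}}}{{}}{}{}{}{}': depth seq [1 2 1 2 3 4 3 2 3 2 3 2 1 2 3 2 1 0 1 2 1 0 1 0 1 0 1 0 1 0]
  -> pairs=15 depth=4 groups=6 -> no
String 5 '{}{{}{}}{}{{}}{}{{}{}{}{{}{}}}{{}}{}{}': depth seq [1 0 1 2 1 2 1 0 1 0 1 2 1 0 1 0 1 2 1 2 1 2 1 2 3 2 3 2 1 0 1 2 1 0 1 0 1 0]
  -> pairs=19 depth=3 groups=9 -> no

Answer: no yes no no no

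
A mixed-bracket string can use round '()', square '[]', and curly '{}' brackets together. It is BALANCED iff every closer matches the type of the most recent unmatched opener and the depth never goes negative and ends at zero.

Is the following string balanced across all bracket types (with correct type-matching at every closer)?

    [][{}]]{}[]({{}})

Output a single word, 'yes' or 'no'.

Answer: no

Derivation:
pos 0: push '['; stack = [
pos 1: ']' matches '['; pop; stack = (empty)
pos 2: push '['; stack = [
pos 3: push '{'; stack = [{
pos 4: '}' matches '{'; pop; stack = [
pos 5: ']' matches '['; pop; stack = (empty)
pos 6: saw closer ']' but stack is empty → INVALID
Verdict: unmatched closer ']' at position 6 → no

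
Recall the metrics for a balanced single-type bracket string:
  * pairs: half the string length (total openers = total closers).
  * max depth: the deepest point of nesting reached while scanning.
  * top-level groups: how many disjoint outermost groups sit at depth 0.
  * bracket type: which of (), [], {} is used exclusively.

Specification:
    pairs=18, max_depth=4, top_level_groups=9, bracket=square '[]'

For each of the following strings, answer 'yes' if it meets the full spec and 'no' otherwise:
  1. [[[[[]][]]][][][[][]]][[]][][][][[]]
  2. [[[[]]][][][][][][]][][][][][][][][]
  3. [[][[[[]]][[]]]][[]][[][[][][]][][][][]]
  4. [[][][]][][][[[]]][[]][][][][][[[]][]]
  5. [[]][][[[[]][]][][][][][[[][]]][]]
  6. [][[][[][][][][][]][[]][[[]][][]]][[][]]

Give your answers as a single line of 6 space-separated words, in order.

Answer: no yes no no no no

Derivation:
String 1 '[[[[[]][]]][][][[][]]][[]][][][][[]]': depth seq [1 2 3 4 5 4 3 4 3 2 1 2 1 2 1 2 3 2 3 2 1 0 1 2 1 0 1 0 1 0 1 0 1 2 1 0]
  -> pairs=18 depth=5 groups=6 -> no
String 2 '[[[[]]][][][][][][]][][][][][][][][]': depth seq [1 2 3 4 3 2 1 2 1 2 1 2 1 2 1 2 1 2 1 0 1 0 1 0 1 0 1 0 1 0 1 0 1 0 1 0]
  -> pairs=18 depth=4 groups=9 -> yes
String 3 '[[][[[[]]][[]]]][[]][[][[][][]][][][][]]': depth seq [1 2 1 2 3 4 5 4 3 2 3 4 3 2 1 0 1 2 1 0 1 2 1 2 3 2 3 2 3 2 1 2 1 2 1 2 1 2 1 0]
  -> pairs=20 depth=5 groups=3 -> no
String 4 '[[][][]][][][[[]]][[]][][][][][[[]][]]': depth seq [1 2 1 2 1 2 1 0 1 0 1 0 1 2 3 2 1 0 1 2 1 0 1 0 1 0 1 0 1 0 1 2 3 2 1 2 1 0]
  -> pairs=19 depth=3 groups=10 -> no
String 5 '[[]][][[[[]][]][][][][][[[][]]][]]': depth seq [1 2 1 0 1 0 1 2 3 4 3 2 3 2 1 2 1 2 1 2 1 2 1 2 3 4 3 4 3 2 1 2 1 0]
  -> pairs=17 depth=4 groups=3 -> no
String 6 '[][[][[][][][][][]][[]][[[]][][]]][[][]]': depth seq [1 0 1 2 1 2 3 2 3 2 3 2 3 2 3 2 3 2 1 2 3 2 1 2 3 4 3 2 3 2 3 2 1 0 1 2 1 2 1 0]
  -> pairs=20 depth=4 groups=3 -> no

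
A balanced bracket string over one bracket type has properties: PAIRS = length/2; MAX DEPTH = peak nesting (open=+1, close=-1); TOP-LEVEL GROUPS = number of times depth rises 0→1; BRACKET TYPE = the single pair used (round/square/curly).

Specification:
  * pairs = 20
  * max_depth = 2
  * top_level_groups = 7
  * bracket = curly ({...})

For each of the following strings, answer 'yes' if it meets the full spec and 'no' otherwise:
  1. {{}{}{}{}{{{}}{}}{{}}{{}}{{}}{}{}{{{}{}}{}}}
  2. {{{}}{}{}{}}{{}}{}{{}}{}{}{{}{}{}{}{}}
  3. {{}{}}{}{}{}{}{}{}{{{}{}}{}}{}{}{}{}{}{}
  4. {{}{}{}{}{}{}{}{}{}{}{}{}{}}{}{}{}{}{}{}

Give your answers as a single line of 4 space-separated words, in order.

Answer: no no no yes

Derivation:
String 1 '{{}{}{}{}{{{}}{}}{{}}{{}}{{}}{}{}{{{}{}}{}}}': depth seq [1 2 1 2 1 2 1 2 1 2 3 4 3 2 3 2 1 2 3 2 1 2 3 2 1 2 3 2 1 2 1 2 1 2 3 4 3 4 3 2 3 2 1 0]
  -> pairs=22 depth=4 groups=1 -> no
String 2 '{{{}}{}{}{}}{{}}{}{{}}{}{}{{}{}{}{}{}}': depth seq [1 2 3 2 1 2 1 2 1 2 1 0 1 2 1 0 1 0 1 2 1 0 1 0 1 0 1 2 1 2 1 2 1 2 1 2 1 0]
  -> pairs=19 depth=3 groups=7 -> no
String 3 '{{}{}}{}{}{}{}{}{}{{{}{}}{}}{}{}{}{}{}{}': depth seq [1 2 1 2 1 0 1 0 1 0 1 0 1 0 1 0 1 0 1 2 3 2 3 2 1 2 1 0 1 0 1 0 1 0 1 0 1 0 1 0]
  -> pairs=20 depth=3 groups=14 -> no
String 4 '{{}{}{}{}{}{}{}{}{}{}{}{}{}}{}{}{}{}{}{}': depth seq [1 2 1 2 1 2 1 2 1 2 1 2 1 2 1 2 1 2 1 2 1 2 1 2 1 2 1 0 1 0 1 0 1 0 1 0 1 0 1 0]
  -> pairs=20 depth=2 groups=7 -> yes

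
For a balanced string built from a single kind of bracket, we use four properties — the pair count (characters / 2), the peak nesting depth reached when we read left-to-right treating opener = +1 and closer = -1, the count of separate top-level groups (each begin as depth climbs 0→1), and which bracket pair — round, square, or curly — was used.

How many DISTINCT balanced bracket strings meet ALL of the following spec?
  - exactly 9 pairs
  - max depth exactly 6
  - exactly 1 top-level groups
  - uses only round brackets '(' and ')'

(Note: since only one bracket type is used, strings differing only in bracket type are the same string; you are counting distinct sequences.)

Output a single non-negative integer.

Spec: pairs=9 depth=6 groups=1
Count(depth <= 6) = 1341
Count(depth <= 5) = 1094
Count(depth == 6) = 1341 - 1094 = 247

Answer: 247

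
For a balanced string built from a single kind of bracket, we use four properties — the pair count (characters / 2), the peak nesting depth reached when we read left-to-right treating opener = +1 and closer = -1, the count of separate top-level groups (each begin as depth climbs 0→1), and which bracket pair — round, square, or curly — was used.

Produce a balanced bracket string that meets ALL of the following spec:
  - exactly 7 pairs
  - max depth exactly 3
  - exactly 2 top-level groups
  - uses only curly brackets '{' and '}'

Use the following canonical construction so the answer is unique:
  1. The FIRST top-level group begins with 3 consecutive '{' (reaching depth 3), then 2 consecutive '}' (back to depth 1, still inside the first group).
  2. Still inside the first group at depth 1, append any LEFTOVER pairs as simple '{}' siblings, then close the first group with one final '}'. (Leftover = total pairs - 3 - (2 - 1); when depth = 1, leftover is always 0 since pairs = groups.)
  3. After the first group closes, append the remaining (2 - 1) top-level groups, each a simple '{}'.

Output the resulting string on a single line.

Spec: pairs=7 depth=3 groups=2
Leftover pairs = 7 - 3 - (2-1) = 3
First group: deep chain of depth 3 + 3 sibling pairs
Remaining 1 groups: simple '{}' each

Answer: {{{}}{}{}{}}{}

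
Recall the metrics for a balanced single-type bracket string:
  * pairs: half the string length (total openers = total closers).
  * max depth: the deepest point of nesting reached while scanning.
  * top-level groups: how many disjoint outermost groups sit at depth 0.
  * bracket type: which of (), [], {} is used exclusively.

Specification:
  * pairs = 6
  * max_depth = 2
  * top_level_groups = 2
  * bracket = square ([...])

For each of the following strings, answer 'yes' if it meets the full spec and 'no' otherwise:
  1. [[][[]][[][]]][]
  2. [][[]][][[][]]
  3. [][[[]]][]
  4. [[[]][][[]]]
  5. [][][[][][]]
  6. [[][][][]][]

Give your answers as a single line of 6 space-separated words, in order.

String 1 '[[][[]][[][]]][]': depth seq [1 2 1 2 3 2 1 2 3 2 3 2 1 0 1 0]
  -> pairs=8 depth=3 groups=2 -> no
String 2 '[][[]][][[][]]': depth seq [1 0 1 2 1 0 1 0 1 2 1 2 1 0]
  -> pairs=7 depth=2 groups=4 -> no
String 3 '[][[[]]][]': depth seq [1 0 1 2 3 2 1 0 1 0]
  -> pairs=5 depth=3 groups=3 -> no
String 4 '[[[]][][[]]]': depth seq [1 2 3 2 1 2 1 2 3 2 1 0]
  -> pairs=6 depth=3 groups=1 -> no
String 5 '[][][[][][]]': depth seq [1 0 1 0 1 2 1 2 1 2 1 0]
  -> pairs=6 depth=2 groups=3 -> no
String 6 '[[][][][]][]': depth seq [1 2 1 2 1 2 1 2 1 0 1 0]
  -> pairs=6 depth=2 groups=2 -> yes

Answer: no no no no no yes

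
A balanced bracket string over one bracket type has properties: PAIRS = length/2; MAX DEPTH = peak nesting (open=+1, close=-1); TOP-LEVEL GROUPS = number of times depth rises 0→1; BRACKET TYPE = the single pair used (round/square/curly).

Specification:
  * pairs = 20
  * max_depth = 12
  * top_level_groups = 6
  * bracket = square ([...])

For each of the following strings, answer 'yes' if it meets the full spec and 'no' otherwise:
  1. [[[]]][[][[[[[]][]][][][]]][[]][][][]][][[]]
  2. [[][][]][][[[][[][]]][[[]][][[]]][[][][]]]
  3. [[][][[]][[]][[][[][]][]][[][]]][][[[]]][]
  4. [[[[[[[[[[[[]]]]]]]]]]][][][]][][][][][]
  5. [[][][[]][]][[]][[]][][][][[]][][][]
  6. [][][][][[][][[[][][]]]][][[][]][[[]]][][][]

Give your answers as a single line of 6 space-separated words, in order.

Answer: no no no yes no no

Derivation:
String 1 '[[[]]][[][[[[[]][]][][][]]][[]][][][]][][[]]': depth seq [1 2 3 2 1 0 1 2 1 2 3 4 5 6 5 4 5 4 3 4 3 4 3 4 3 2 1 2 3 2 1 2 1 2 1 2 1 0 1 0 1 2 1 0]
  -> pairs=22 depth=6 groups=4 -> no
String 2 '[[][][]][][[[][[][]]][[[]][][[]]][[][][]]]': depth seq [1 2 1 2 1 2 1 0 1 0 1 2 3 2 3 4 3 4 3 2 1 2 3 4 3 2 3 2 3 4 3 2 1 2 3 2 3 2 3 2 1 0]
  -> pairs=21 depth=4 groups=3 -> no
String 3 '[[][][[]][[]][[][[][]][]][[][]]][][[[]]][]': depth seq [1 2 1 2 1 2 3 2 1 2 3 2 1 2 3 2 3 4 3 4 3 2 3 2 1 2 3 2 3 2 1 0 1 0 1 2 3 2 1 0 1 0]
  -> pairs=21 depth=4 groups=4 -> no
String 4 '[[[[[[[[[[[[]]]]]]]]]]][][][]][][][][][]': depth seq [1 2 3 4 5 6 7 8 9 10 11 12 11 10 9 8 7 6 5 4 3 2 1 2 1 2 1 2 1 0 1 0 1 0 1 0 1 0 1 0]
  -> pairs=20 depth=12 groups=6 -> yes
String 5 '[[][][[]][]][[]][[]][][][][[]][][][]': depth seq [1 2 1 2 1 2 3 2 1 2 1 0 1 2 1 0 1 2 1 0 1 0 1 0 1 0 1 2 1 0 1 0 1 0 1 0]
  -> pairs=18 depth=3 groups=10 -> no
String 6 '[][][][][[][][[[][][]]]][][[][]][[[]]][][][]': depth seq [1 0 1 0 1 0 1 0 1 2 1 2 1 2 3 4 3 4 3 4 3 2 1 0 1 0 1 2 1 2 1 0 1 2 3 2 1 0 1 0 1 0 1 0]
  -> pairs=22 depth=4 groups=11 -> no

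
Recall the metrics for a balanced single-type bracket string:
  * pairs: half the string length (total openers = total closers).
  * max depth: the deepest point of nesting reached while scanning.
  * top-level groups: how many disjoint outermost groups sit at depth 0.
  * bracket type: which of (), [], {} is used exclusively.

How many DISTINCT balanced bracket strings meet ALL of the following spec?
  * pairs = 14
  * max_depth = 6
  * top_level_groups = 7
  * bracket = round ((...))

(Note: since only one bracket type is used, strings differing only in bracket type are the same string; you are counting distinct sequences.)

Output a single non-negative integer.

Answer: 931

Derivation:
Spec: pairs=14 depth=6 groups=7
Count(depth <= 6) = 38634
Count(depth <= 5) = 37703
Count(depth == 6) = 38634 - 37703 = 931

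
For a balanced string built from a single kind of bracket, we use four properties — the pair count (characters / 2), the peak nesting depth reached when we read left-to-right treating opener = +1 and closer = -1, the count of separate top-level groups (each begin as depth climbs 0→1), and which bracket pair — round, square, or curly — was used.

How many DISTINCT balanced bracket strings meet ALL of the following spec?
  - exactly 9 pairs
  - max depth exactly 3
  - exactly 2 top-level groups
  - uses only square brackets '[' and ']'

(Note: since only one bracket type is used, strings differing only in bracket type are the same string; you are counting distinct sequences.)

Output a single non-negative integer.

Answer: 312

Derivation:
Spec: pairs=9 depth=3 groups=2
Count(depth <= 3) = 320
Count(depth <= 2) = 8
Count(depth == 3) = 320 - 8 = 312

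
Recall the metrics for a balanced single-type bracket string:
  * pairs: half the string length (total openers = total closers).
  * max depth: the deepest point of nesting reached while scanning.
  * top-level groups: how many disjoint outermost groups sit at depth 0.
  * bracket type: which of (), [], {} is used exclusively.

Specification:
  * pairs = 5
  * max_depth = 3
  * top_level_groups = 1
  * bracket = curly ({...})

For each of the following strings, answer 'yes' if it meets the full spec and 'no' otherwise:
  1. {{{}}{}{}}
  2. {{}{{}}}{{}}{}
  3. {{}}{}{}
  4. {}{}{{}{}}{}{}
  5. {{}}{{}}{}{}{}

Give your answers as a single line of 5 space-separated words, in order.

Answer: yes no no no no

Derivation:
String 1 '{{{}}{}{}}': depth seq [1 2 3 2 1 2 1 2 1 0]
  -> pairs=5 depth=3 groups=1 -> yes
String 2 '{{}{{}}}{{}}{}': depth seq [1 2 1 2 3 2 1 0 1 2 1 0 1 0]
  -> pairs=7 depth=3 groups=3 -> no
String 3 '{{}}{}{}': depth seq [1 2 1 0 1 0 1 0]
  -> pairs=4 depth=2 groups=3 -> no
String 4 '{}{}{{}{}}{}{}': depth seq [1 0 1 0 1 2 1 2 1 0 1 0 1 0]
  -> pairs=7 depth=2 groups=5 -> no
String 5 '{{}}{{}}{}{}{}': depth seq [1 2 1 0 1 2 1 0 1 0 1 0 1 0]
  -> pairs=7 depth=2 groups=5 -> no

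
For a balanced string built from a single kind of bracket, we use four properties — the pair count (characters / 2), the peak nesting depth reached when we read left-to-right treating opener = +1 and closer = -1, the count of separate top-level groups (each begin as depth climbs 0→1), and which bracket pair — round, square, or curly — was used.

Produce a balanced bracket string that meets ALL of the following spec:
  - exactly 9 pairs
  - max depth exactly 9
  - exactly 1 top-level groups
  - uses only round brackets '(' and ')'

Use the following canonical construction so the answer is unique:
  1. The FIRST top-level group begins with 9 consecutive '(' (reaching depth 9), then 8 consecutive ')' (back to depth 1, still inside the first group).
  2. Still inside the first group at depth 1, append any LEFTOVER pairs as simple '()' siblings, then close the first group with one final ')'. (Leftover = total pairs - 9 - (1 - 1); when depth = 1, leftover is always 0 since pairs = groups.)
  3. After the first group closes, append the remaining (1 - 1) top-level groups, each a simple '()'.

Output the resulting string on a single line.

Answer: ((((((((()))))))))

Derivation:
Spec: pairs=9 depth=9 groups=1
Leftover pairs = 9 - 9 - (1-1) = 0
First group: deep chain of depth 9 + 0 sibling pairs
Remaining 0 groups: simple '()' each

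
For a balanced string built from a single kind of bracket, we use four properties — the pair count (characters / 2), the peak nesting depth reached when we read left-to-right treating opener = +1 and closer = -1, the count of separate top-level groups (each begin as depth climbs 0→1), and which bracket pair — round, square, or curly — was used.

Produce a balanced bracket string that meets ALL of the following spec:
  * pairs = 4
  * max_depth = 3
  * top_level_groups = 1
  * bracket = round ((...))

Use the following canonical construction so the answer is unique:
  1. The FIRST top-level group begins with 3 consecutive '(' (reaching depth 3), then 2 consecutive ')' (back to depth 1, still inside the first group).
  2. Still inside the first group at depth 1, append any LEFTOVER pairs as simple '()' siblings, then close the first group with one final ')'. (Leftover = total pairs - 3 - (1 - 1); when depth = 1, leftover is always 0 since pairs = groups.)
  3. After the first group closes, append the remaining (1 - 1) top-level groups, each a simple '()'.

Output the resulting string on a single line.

Answer: ((())())

Derivation:
Spec: pairs=4 depth=3 groups=1
Leftover pairs = 4 - 3 - (1-1) = 1
First group: deep chain of depth 3 + 1 sibling pairs
Remaining 0 groups: simple '()' each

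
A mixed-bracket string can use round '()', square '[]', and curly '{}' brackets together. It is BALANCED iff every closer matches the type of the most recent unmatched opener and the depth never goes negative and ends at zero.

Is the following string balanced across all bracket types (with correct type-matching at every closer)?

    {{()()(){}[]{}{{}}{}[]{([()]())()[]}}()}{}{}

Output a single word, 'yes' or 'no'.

pos 0: push '{'; stack = {
pos 1: push '{'; stack = {{
pos 2: push '('; stack = {{(
pos 3: ')' matches '('; pop; stack = {{
pos 4: push '('; stack = {{(
pos 5: ')' matches '('; pop; stack = {{
pos 6: push '('; stack = {{(
pos 7: ')' matches '('; pop; stack = {{
pos 8: push '{'; stack = {{{
pos 9: '}' matches '{'; pop; stack = {{
pos 10: push '['; stack = {{[
pos 11: ']' matches '['; pop; stack = {{
pos 12: push '{'; stack = {{{
pos 13: '}' matches '{'; pop; stack = {{
pos 14: push '{'; stack = {{{
pos 15: push '{'; stack = {{{{
pos 16: '}' matches '{'; pop; stack = {{{
pos 17: '}' matches '{'; pop; stack = {{
pos 18: push '{'; stack = {{{
pos 19: '}' matches '{'; pop; stack = {{
pos 20: push '['; stack = {{[
pos 21: ']' matches '['; pop; stack = {{
pos 22: push '{'; stack = {{{
pos 23: push '('; stack = {{{(
pos 24: push '['; stack = {{{([
pos 25: push '('; stack = {{{([(
pos 26: ')' matches '('; pop; stack = {{{([
pos 27: ']' matches '['; pop; stack = {{{(
pos 28: push '('; stack = {{{((
pos 29: ')' matches '('; pop; stack = {{{(
pos 30: ')' matches '('; pop; stack = {{{
pos 31: push '('; stack = {{{(
pos 32: ')' matches '('; pop; stack = {{{
pos 33: push '['; stack = {{{[
pos 34: ']' matches '['; pop; stack = {{{
pos 35: '}' matches '{'; pop; stack = {{
pos 36: '}' matches '{'; pop; stack = {
pos 37: push '('; stack = {(
pos 38: ')' matches '('; pop; stack = {
pos 39: '}' matches '{'; pop; stack = (empty)
pos 40: push '{'; stack = {
pos 41: '}' matches '{'; pop; stack = (empty)
pos 42: push '{'; stack = {
pos 43: '}' matches '{'; pop; stack = (empty)
end: stack empty → VALID
Verdict: properly nested → yes

Answer: yes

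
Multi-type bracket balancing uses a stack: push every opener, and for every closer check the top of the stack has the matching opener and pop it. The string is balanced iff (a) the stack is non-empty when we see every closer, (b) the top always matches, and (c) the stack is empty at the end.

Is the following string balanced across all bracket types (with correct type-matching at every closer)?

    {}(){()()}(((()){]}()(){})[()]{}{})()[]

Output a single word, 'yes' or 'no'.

Answer: no

Derivation:
pos 0: push '{'; stack = {
pos 1: '}' matches '{'; pop; stack = (empty)
pos 2: push '('; stack = (
pos 3: ')' matches '('; pop; stack = (empty)
pos 4: push '{'; stack = {
pos 5: push '('; stack = {(
pos 6: ')' matches '('; pop; stack = {
pos 7: push '('; stack = {(
pos 8: ')' matches '('; pop; stack = {
pos 9: '}' matches '{'; pop; stack = (empty)
pos 10: push '('; stack = (
pos 11: push '('; stack = ((
pos 12: push '('; stack = (((
pos 13: push '('; stack = ((((
pos 14: ')' matches '('; pop; stack = (((
pos 15: ')' matches '('; pop; stack = ((
pos 16: push '{'; stack = (({
pos 17: saw closer ']' but top of stack is '{' (expected '}') → INVALID
Verdict: type mismatch at position 17: ']' closes '{' → no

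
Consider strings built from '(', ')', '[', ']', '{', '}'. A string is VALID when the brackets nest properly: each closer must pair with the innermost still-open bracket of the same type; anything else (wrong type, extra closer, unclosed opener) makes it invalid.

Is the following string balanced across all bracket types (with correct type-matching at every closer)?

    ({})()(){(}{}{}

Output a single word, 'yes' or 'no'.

Answer: no

Derivation:
pos 0: push '('; stack = (
pos 1: push '{'; stack = ({
pos 2: '}' matches '{'; pop; stack = (
pos 3: ')' matches '('; pop; stack = (empty)
pos 4: push '('; stack = (
pos 5: ')' matches '('; pop; stack = (empty)
pos 6: push '('; stack = (
pos 7: ')' matches '('; pop; stack = (empty)
pos 8: push '{'; stack = {
pos 9: push '('; stack = {(
pos 10: saw closer '}' but top of stack is '(' (expected ')') → INVALID
Verdict: type mismatch at position 10: '}' closes '(' → no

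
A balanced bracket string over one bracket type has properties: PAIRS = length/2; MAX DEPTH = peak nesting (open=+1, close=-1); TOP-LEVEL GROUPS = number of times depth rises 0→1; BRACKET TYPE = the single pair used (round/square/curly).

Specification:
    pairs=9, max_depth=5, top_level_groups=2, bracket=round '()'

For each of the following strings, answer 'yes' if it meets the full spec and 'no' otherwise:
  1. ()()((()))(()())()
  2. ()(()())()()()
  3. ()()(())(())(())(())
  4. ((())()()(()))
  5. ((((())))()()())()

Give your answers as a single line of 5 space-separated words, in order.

String 1 '()()((()))(()())()': depth seq [1 0 1 0 1 2 3 2 1 0 1 2 1 2 1 0 1 0]
  -> pairs=9 depth=3 groups=5 -> no
String 2 '()(()())()()()': depth seq [1 0 1 2 1 2 1 0 1 0 1 0 1 0]
  -> pairs=7 depth=2 groups=5 -> no
String 3 '()()(())(())(())(())': depth seq [1 0 1 0 1 2 1 0 1 2 1 0 1 2 1 0 1 2 1 0]
  -> pairs=10 depth=2 groups=6 -> no
String 4 '((())()()(()))': depth seq [1 2 3 2 1 2 1 2 1 2 3 2 1 0]
  -> pairs=7 depth=3 groups=1 -> no
String 5 '((((())))()()())()': depth seq [1 2 3 4 5 4 3 2 1 2 1 2 1 2 1 0 1 0]
  -> pairs=9 depth=5 groups=2 -> yes

Answer: no no no no yes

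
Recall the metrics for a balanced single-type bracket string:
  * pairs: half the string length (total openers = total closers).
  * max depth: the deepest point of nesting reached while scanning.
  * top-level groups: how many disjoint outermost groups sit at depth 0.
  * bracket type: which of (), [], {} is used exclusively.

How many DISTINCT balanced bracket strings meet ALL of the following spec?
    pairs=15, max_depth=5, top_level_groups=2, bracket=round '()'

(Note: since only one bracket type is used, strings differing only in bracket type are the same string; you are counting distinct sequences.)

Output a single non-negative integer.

Answer: 778312

Derivation:
Spec: pairs=15 depth=5 groups=2
Count(depth <= 5) = 1195746
Count(depth <= 4) = 417434
Count(depth == 5) = 1195746 - 417434 = 778312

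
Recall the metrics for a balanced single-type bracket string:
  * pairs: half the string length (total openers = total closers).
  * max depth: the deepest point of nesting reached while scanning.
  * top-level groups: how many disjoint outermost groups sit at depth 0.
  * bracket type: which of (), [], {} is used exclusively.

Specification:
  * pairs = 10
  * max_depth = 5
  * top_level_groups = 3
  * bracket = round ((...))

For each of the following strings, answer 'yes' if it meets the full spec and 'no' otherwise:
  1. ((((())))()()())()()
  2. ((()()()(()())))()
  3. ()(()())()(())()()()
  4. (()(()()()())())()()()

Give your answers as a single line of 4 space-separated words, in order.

String 1 '((((())))()()())()()': depth seq [1 2 3 4 5 4 3 2 1 2 1 2 1 2 1 0 1 0 1 0]
  -> pairs=10 depth=5 groups=3 -> yes
String 2 '((()()()(()())))()': depth seq [1 2 3 2 3 2 3 2 3 4 3 4 3 2 1 0 1 0]
  -> pairs=9 depth=4 groups=2 -> no
String 3 '()(()())()(())()()()': depth seq [1 0 1 2 1 2 1 0 1 0 1 2 1 0 1 0 1 0 1 0]
  -> pairs=10 depth=2 groups=7 -> no
String 4 '(()(()()()())())()()()': depth seq [1 2 1 2 3 2 3 2 3 2 3 2 1 2 1 0 1 0 1 0 1 0]
  -> pairs=11 depth=3 groups=4 -> no

Answer: yes no no no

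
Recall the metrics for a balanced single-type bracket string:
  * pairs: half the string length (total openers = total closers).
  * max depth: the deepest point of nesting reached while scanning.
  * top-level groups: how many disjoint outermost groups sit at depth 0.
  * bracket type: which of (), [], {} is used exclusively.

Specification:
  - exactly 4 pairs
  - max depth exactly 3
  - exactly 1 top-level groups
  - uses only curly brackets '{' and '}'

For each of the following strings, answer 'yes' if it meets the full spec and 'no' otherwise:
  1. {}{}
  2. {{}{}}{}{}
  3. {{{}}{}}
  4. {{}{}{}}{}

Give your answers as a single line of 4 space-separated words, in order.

Answer: no no yes no

Derivation:
String 1 '{}{}': depth seq [1 0 1 0]
  -> pairs=2 depth=1 groups=2 -> no
String 2 '{{}{}}{}{}': depth seq [1 2 1 2 1 0 1 0 1 0]
  -> pairs=5 depth=2 groups=3 -> no
String 3 '{{{}}{}}': depth seq [1 2 3 2 1 2 1 0]
  -> pairs=4 depth=3 groups=1 -> yes
String 4 '{{}{}{}}{}': depth seq [1 2 1 2 1 2 1 0 1 0]
  -> pairs=5 depth=2 groups=2 -> no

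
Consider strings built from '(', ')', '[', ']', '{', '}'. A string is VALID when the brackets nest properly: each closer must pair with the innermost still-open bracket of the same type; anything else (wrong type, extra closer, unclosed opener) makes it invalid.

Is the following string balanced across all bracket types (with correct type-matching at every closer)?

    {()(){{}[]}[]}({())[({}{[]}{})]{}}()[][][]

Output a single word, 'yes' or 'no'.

pos 0: push '{'; stack = {
pos 1: push '('; stack = {(
pos 2: ')' matches '('; pop; stack = {
pos 3: push '('; stack = {(
pos 4: ')' matches '('; pop; stack = {
pos 5: push '{'; stack = {{
pos 6: push '{'; stack = {{{
pos 7: '}' matches '{'; pop; stack = {{
pos 8: push '['; stack = {{[
pos 9: ']' matches '['; pop; stack = {{
pos 10: '}' matches '{'; pop; stack = {
pos 11: push '['; stack = {[
pos 12: ']' matches '['; pop; stack = {
pos 13: '}' matches '{'; pop; stack = (empty)
pos 14: push '('; stack = (
pos 15: push '{'; stack = ({
pos 16: push '('; stack = ({(
pos 17: ')' matches '('; pop; stack = ({
pos 18: saw closer ')' but top of stack is '{' (expected '}') → INVALID
Verdict: type mismatch at position 18: ')' closes '{' → no

Answer: no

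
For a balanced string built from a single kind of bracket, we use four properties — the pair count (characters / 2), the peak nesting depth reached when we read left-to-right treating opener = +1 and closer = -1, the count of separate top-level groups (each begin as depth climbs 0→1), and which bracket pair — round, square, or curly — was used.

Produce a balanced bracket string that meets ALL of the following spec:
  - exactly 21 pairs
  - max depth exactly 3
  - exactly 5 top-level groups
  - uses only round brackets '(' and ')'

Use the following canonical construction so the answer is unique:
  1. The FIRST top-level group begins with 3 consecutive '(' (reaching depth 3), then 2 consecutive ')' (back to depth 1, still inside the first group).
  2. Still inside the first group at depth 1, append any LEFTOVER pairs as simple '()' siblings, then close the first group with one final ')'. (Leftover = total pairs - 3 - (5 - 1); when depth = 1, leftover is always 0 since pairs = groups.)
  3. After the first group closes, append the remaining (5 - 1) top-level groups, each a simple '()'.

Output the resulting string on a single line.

Spec: pairs=21 depth=3 groups=5
Leftover pairs = 21 - 3 - (5-1) = 14
First group: deep chain of depth 3 + 14 sibling pairs
Remaining 4 groups: simple '()' each

Answer: ((())()()()()()()()()()()()()()())()()()()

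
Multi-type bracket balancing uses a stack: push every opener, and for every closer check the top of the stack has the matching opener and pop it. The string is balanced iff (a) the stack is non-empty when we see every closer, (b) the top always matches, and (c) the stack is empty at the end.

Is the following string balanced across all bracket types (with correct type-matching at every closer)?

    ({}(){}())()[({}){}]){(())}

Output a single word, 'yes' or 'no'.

pos 0: push '('; stack = (
pos 1: push '{'; stack = ({
pos 2: '}' matches '{'; pop; stack = (
pos 3: push '('; stack = ((
pos 4: ')' matches '('; pop; stack = (
pos 5: push '{'; stack = ({
pos 6: '}' matches '{'; pop; stack = (
pos 7: push '('; stack = ((
pos 8: ')' matches '('; pop; stack = (
pos 9: ')' matches '('; pop; stack = (empty)
pos 10: push '('; stack = (
pos 11: ')' matches '('; pop; stack = (empty)
pos 12: push '['; stack = [
pos 13: push '('; stack = [(
pos 14: push '{'; stack = [({
pos 15: '}' matches '{'; pop; stack = [(
pos 16: ')' matches '('; pop; stack = [
pos 17: push '{'; stack = [{
pos 18: '}' matches '{'; pop; stack = [
pos 19: ']' matches '['; pop; stack = (empty)
pos 20: saw closer ')' but stack is empty → INVALID
Verdict: unmatched closer ')' at position 20 → no

Answer: no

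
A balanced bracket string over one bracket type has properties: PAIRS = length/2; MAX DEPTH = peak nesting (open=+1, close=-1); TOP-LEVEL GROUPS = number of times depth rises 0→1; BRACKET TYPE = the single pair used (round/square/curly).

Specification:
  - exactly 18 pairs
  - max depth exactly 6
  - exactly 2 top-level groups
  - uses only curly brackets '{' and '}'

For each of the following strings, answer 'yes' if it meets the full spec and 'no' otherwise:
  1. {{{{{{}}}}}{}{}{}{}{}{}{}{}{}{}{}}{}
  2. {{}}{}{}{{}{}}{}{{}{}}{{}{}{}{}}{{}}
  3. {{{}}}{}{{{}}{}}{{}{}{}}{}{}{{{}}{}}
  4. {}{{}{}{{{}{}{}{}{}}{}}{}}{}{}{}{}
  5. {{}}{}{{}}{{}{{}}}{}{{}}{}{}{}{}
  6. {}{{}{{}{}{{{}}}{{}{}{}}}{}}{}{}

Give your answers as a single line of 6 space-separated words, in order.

Answer: yes no no no no no

Derivation:
String 1 '{{{{{{}}}}}{}{}{}{}{}{}{}{}{}{}{}}{}': depth seq [1 2 3 4 5 6 5 4 3 2 1 2 1 2 1 2 1 2 1 2 1 2 1 2 1 2 1 2 1 2 1 2 1 0 1 0]
  -> pairs=18 depth=6 groups=2 -> yes
String 2 '{{}}{}{}{{}{}}{}{{}{}}{{}{}{}{}}{{}}': depth seq [1 2 1 0 1 0 1 0 1 2 1 2 1 0 1 0 1 2 1 2 1 0 1 2 1 2 1 2 1 2 1 0 1 2 1 0]
  -> pairs=18 depth=2 groups=8 -> no
String 3 '{{{}}}{}{{{}}{}}{{}{}{}}{}{}{{{}}{}}': depth seq [1 2 3 2 1 0 1 0 1 2 3 2 1 2 1 0 1 2 1 2 1 2 1 0 1 0 1 0 1 2 3 2 1 2 1 0]
  -> pairs=18 depth=3 groups=7 -> no
String 4 '{}{{}{}{{{}{}{}{}{}}{}}{}}{}{}{}{}': depth seq [1 0 1 2 1 2 1 2 3 4 3 4 3 4 3 4 3 4 3 2 3 2 1 2 1 0 1 0 1 0 1 0 1 0]
  -> pairs=17 depth=4 groups=6 -> no
String 5 '{{}}{}{{}}{{}{{}}}{}{{}}{}{}{}{}': depth seq [1 2 1 0 1 0 1 2 1 0 1 2 1 2 3 2 1 0 1 0 1 2 1 0 1 0 1 0 1 0 1 0]
  -> pairs=16 depth=3 groups=10 -> no
String 6 '{}{{}{{}{}{{{}}}{{}{}{}}}{}}{}{}': depth seq [1 0 1 2 1 2 3 2 3 2 3 4 5 4 3 2 3 4 3 4 3 4 3 2 1 2 1 0 1 0 1 0]
  -> pairs=16 depth=5 groups=4 -> no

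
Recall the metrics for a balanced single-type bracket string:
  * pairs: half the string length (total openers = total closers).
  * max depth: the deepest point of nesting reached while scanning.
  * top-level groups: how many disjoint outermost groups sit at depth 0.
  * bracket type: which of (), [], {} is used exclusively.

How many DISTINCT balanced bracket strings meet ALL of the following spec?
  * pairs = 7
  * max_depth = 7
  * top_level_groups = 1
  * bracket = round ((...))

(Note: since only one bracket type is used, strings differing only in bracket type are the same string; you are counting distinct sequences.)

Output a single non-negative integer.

Answer: 1

Derivation:
Spec: pairs=7 depth=7 groups=1
Count(depth <= 7) = 132
Count(depth <= 6) = 131
Count(depth == 7) = 132 - 131 = 1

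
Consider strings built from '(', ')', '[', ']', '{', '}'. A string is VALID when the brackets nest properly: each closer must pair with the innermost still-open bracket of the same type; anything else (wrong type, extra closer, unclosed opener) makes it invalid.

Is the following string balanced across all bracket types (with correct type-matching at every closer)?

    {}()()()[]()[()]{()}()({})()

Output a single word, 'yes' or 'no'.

pos 0: push '{'; stack = {
pos 1: '}' matches '{'; pop; stack = (empty)
pos 2: push '('; stack = (
pos 3: ')' matches '('; pop; stack = (empty)
pos 4: push '('; stack = (
pos 5: ')' matches '('; pop; stack = (empty)
pos 6: push '('; stack = (
pos 7: ')' matches '('; pop; stack = (empty)
pos 8: push '['; stack = [
pos 9: ']' matches '['; pop; stack = (empty)
pos 10: push '('; stack = (
pos 11: ')' matches '('; pop; stack = (empty)
pos 12: push '['; stack = [
pos 13: push '('; stack = [(
pos 14: ')' matches '('; pop; stack = [
pos 15: ']' matches '['; pop; stack = (empty)
pos 16: push '{'; stack = {
pos 17: push '('; stack = {(
pos 18: ')' matches '('; pop; stack = {
pos 19: '}' matches '{'; pop; stack = (empty)
pos 20: push '('; stack = (
pos 21: ')' matches '('; pop; stack = (empty)
pos 22: push '('; stack = (
pos 23: push '{'; stack = ({
pos 24: '}' matches '{'; pop; stack = (
pos 25: ')' matches '('; pop; stack = (empty)
pos 26: push '('; stack = (
pos 27: ')' matches '('; pop; stack = (empty)
end: stack empty → VALID
Verdict: properly nested → yes

Answer: yes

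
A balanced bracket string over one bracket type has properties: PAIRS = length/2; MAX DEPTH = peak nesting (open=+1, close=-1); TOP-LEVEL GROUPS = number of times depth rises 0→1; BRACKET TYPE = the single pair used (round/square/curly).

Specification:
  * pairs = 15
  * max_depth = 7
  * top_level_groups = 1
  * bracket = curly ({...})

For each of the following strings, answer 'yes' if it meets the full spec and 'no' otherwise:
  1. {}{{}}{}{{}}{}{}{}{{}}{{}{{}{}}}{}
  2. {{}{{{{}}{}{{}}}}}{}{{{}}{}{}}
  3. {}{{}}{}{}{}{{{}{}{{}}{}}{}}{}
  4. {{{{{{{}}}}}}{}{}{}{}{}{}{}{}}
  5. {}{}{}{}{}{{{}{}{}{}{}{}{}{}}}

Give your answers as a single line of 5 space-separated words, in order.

String 1 '{}{{}}{}{{}}{}{}{}{{}}{{}{{}{}}}{}': depth seq [1 0 1 2 1 0 1 0 1 2 1 0 1 0 1 0 1 0 1 2 1 0 1 2 1 2 3 2 3 2 1 0 1 0]
  -> pairs=17 depth=3 groups=10 -> no
String 2 '{{}{{{{}}{}{{}}}}}{}{{{}}{}{}}': depth seq [1 2 1 2 3 4 5 4 3 4 3 4 5 4 3 2 1 0 1 0 1 2 3 2 1 2 1 2 1 0]
  -> pairs=15 depth=5 groups=3 -> no
String 3 '{}{{}}{}{}{}{{{}{}{{}}{}}{}}{}': depth seq [1 0 1 2 1 0 1 0 1 0 1 0 1 2 3 2 3 2 3 4 3 2 3 2 1 2 1 0 1 0]
  -> pairs=15 depth=4 groups=7 -> no
String 4 '{{{{{{{}}}}}}{}{}{}{}{}{}{}{}}': depth seq [1 2 3 4 5 6 7 6 5 4 3 2 1 2 1 2 1 2 1 2 1 2 1 2 1 2 1 2 1 0]
  -> pairs=15 depth=7 groups=1 -> yes
String 5 '{}{}{}{}{}{{{}{}{}{}{}{}{}{}}}': depth seq [1 0 1 0 1 0 1 0 1 0 1 2 3 2 3 2 3 2 3 2 3 2 3 2 3 2 3 2 1 0]
  -> pairs=15 depth=3 groups=6 -> no

Answer: no no no yes no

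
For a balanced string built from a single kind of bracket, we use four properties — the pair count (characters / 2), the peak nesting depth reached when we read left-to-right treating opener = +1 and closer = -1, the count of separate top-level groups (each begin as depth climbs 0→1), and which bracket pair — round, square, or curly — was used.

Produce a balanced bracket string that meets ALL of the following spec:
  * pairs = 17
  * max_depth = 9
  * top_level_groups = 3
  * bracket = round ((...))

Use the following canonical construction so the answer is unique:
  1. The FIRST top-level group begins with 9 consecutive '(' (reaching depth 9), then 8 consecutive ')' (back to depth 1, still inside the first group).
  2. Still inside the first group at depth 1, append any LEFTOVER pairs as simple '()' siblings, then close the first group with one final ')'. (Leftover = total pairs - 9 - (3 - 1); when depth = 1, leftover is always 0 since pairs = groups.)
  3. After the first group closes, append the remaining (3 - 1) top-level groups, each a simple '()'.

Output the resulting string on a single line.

Spec: pairs=17 depth=9 groups=3
Leftover pairs = 17 - 9 - (3-1) = 6
First group: deep chain of depth 9 + 6 sibling pairs
Remaining 2 groups: simple '()' each

Answer: ((((((((())))))))()()()()()())()()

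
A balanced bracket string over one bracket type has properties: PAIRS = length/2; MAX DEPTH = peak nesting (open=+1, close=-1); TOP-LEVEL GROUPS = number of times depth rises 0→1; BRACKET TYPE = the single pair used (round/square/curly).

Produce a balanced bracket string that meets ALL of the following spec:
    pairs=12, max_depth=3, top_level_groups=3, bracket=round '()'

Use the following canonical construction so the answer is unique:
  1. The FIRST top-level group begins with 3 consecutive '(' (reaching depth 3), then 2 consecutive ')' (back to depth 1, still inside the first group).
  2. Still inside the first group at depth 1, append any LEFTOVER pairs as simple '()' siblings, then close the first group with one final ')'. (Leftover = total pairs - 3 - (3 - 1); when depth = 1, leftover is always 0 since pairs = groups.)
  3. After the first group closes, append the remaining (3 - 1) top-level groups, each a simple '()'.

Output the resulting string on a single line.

Answer: ((())()()()()()()())()()

Derivation:
Spec: pairs=12 depth=3 groups=3
Leftover pairs = 12 - 3 - (3-1) = 7
First group: deep chain of depth 3 + 7 sibling pairs
Remaining 2 groups: simple '()' each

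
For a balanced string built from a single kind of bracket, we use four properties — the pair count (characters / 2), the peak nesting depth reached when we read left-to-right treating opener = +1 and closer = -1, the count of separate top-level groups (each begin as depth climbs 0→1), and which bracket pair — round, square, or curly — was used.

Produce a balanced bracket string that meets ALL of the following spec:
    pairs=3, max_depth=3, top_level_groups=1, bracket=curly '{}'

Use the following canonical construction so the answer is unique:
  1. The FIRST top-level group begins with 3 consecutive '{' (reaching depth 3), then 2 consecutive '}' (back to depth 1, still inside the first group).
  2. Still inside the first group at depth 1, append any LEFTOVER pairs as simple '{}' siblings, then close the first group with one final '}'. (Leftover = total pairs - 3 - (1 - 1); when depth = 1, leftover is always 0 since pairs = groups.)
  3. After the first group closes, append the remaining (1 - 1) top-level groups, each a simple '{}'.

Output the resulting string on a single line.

Spec: pairs=3 depth=3 groups=1
Leftover pairs = 3 - 3 - (1-1) = 0
First group: deep chain of depth 3 + 0 sibling pairs
Remaining 0 groups: simple '{}' each

Answer: {{{}}}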